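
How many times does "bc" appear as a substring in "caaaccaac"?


Searching for "bc" in "caaaccaac"
Scanning each position:
  Position 0: "ca" => no
  Position 1: "aa" => no
  Position 2: "aa" => no
  Position 3: "ac" => no
  Position 4: "cc" => no
  Position 5: "ca" => no
  Position 6: "aa" => no
  Position 7: "ac" => no
Total occurrences: 0

0


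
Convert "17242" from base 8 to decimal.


Input: "17242" in base 8
Positional expansion:
  Digit '1' (value 1) x 8^4 = 4096
  Digit '7' (value 7) x 8^3 = 3584
  Digit '2' (value 2) x 8^2 = 128
  Digit '4' (value 4) x 8^1 = 32
  Digit '2' (value 2) x 8^0 = 2
Sum = 7842

7842


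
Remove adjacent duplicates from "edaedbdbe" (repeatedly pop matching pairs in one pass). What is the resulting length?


Input: edaedbdbe
Stack-based adjacent duplicate removal:
  Read 'e': push. Stack: e
  Read 'd': push. Stack: ed
  Read 'a': push. Stack: eda
  Read 'e': push. Stack: edae
  Read 'd': push. Stack: edaed
  Read 'b': push. Stack: edaedb
  Read 'd': push. Stack: edaedbd
  Read 'b': push. Stack: edaedbdb
  Read 'e': push. Stack: edaedbdbe
Final stack: "edaedbdbe" (length 9)

9


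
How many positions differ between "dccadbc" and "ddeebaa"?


Comparing "dccadbc" and "ddeebaa" position by position:
  Position 0: 'd' vs 'd' => same
  Position 1: 'c' vs 'd' => DIFFER
  Position 2: 'c' vs 'e' => DIFFER
  Position 3: 'a' vs 'e' => DIFFER
  Position 4: 'd' vs 'b' => DIFFER
  Position 5: 'b' vs 'a' => DIFFER
  Position 6: 'c' vs 'a' => DIFFER
Positions that differ: 6

6


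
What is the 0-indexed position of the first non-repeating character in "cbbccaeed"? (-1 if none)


Input: cbbccaeed
Character frequencies:
  'a': 1
  'b': 2
  'c': 3
  'd': 1
  'e': 2
Scanning left to right for freq == 1:
  Position 0 ('c'): freq=3, skip
  Position 1 ('b'): freq=2, skip
  Position 2 ('b'): freq=2, skip
  Position 3 ('c'): freq=3, skip
  Position 4 ('c'): freq=3, skip
  Position 5 ('a'): unique! => answer = 5

5


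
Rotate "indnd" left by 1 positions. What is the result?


Input: "indnd", rotate left by 1
First 1 characters: "i"
Remaining characters: "ndnd"
Concatenate remaining + first: "ndnd" + "i" = "ndndi"

ndndi


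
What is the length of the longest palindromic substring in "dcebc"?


Input: "dcebc"
Checking substrings for palindromes:
  No multi-char palindromic substrings found
Longest palindromic substring: "d" with length 1

1


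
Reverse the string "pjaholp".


Input: pjaholp
Reading characters right to left:
  Position 6: 'p'
  Position 5: 'l'
  Position 4: 'o'
  Position 3: 'h'
  Position 2: 'a'
  Position 1: 'j'
  Position 0: 'p'
Reversed: plohajp

plohajp


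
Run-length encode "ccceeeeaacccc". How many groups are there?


Input: ccceeeeaacccc
Scanning for consecutive runs:
  Group 1: 'c' x 3 (positions 0-2)
  Group 2: 'e' x 4 (positions 3-6)
  Group 3: 'a' x 2 (positions 7-8)
  Group 4: 'c' x 4 (positions 9-12)
Total groups: 4

4


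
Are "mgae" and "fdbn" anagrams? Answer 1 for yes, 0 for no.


Strings: "mgae", "fdbn"
Sorted first:  aegm
Sorted second: bdfn
Differ at position 0: 'a' vs 'b' => not anagrams

0


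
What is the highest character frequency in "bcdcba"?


Input: bcdcba
Character counts:
  'a': 1
  'b': 2
  'c': 2
  'd': 1
Maximum frequency: 2

2


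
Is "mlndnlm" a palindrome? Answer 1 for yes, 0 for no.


Input: mlndnlm
Reversed: mlndnlm
  Compare pos 0 ('m') with pos 6 ('m'): match
  Compare pos 1 ('l') with pos 5 ('l'): match
  Compare pos 2 ('n') with pos 4 ('n'): match
Result: palindrome

1


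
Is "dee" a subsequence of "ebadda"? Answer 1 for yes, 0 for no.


Check if "dee" is a subsequence of "ebadda"
Greedy scan:
  Position 0 ('e'): no match needed
  Position 1 ('b'): no match needed
  Position 2 ('a'): no match needed
  Position 3 ('d'): matches sub[0] = 'd'
  Position 4 ('d'): no match needed
  Position 5 ('a'): no match needed
Only matched 1/3 characters => not a subsequence

0


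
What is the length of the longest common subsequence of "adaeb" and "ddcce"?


LCS of "adaeb" and "ddcce"
DP table:
           d    d    c    c    e
      0    0    0    0    0    0
  a   0    0    0    0    0    0
  d   0    1    1    1    1    1
  a   0    1    1    1    1    1
  e   0    1    1    1    1    2
  b   0    1    1    1    1    2
LCS length = dp[5][5] = 2

2


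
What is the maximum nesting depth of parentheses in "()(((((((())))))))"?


Input: "()(((((((())))))))"
Tracking depth:
  Position 0 '(': depth becomes 1
  Position 1 ')': depth becomes 0
  Position 2 '(': depth becomes 1
  Position 3 '(': depth becomes 2
  Position 4 '(': depth becomes 3
  Position 5 '(': depth becomes 4
  Position 6 '(': depth becomes 5
  Position 7 '(': depth becomes 6
  Position 8 '(': depth becomes 7
  Position 9 '(': depth becomes 8
  Position 10 ')': depth becomes 7
  Position 11 ')': depth becomes 6
  Position 12 ')': depth becomes 5
  Position 13 ')': depth becomes 4
  Position 14 ')': depth becomes 3
  Position 15 ')': depth becomes 2
  Position 16 ')': depth becomes 1
  Position 17 ')': depth becomes 0
Maximum depth reached: 8

8


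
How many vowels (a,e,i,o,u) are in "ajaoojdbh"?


Input: ajaoojdbh
Checking each character:
  'a' at position 0: vowel (running total: 1)
  'j' at position 1: consonant
  'a' at position 2: vowel (running total: 2)
  'o' at position 3: vowel (running total: 3)
  'o' at position 4: vowel (running total: 4)
  'j' at position 5: consonant
  'd' at position 6: consonant
  'b' at position 7: consonant
  'h' at position 8: consonant
Total vowels: 4

4


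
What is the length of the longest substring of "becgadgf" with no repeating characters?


Input: "becgadgf"
Sliding window (track last position of each char):
  Position 0 ('b'): window [0,0] length 1 -- new best
  Position 1 ('e'): window [0,1] length 2 -- new best
  Position 2 ('c'): window [0,2] length 3 -- new best
  Position 3 ('g'): window [0,3] length 4 -- new best
  Position 4 ('a'): window [0,4] length 5 -- new best
  Position 5 ('d'): window [0,5] length 6 -- new best
  Position 6 ('g'): repeat (last at 3), move window start to 4
  Position 6 ('g'): window [4,6] length 3
  Position 7 ('f'): window [4,7] length 4
Longest substring with no repeats: "becgad" with length 6

6


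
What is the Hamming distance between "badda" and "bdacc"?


Comparing "badda" and "bdacc" position by position:
  Position 0: 'b' vs 'b' => same
  Position 1: 'a' vs 'd' => differ
  Position 2: 'd' vs 'a' => differ
  Position 3: 'd' vs 'c' => differ
  Position 4: 'a' vs 'c' => differ
Total differences (Hamming distance): 4

4


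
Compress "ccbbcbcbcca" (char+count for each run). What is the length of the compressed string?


Input: ccbbcbcbcca
Runs:
  'c' x 2 => "c2"
  'b' x 2 => "b2"
  'c' x 1 => "c1"
  'b' x 1 => "b1"
  'c' x 1 => "c1"
  'b' x 1 => "b1"
  'c' x 2 => "c2"
  'a' x 1 => "a1"
Compressed: "c2b2c1b1c1b1c2a1"
Compressed length: 16

16


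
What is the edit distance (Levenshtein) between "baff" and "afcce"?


Computing edit distance: "baff" -> "afcce"
DP table:
           a    f    c    c    e
      0    1    2    3    4    5
  b   1    1    2    3    4    5
  a   2    1    2    3    4    5
  f   3    2    1    2    3    4
  f   4    3    2    2    3    4
Edit distance = dp[4][5] = 4

4


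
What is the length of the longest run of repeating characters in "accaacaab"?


Input: "accaacaab"
Scanning for longest run:
  Position 1 ('c'): new char, reset run to 1
  Position 2 ('c'): continues run of 'c', length=2
  Position 3 ('a'): new char, reset run to 1
  Position 4 ('a'): continues run of 'a', length=2
  Position 5 ('c'): new char, reset run to 1
  Position 6 ('a'): new char, reset run to 1
  Position 7 ('a'): continues run of 'a', length=2
  Position 8 ('b'): new char, reset run to 1
Longest run: 'c' with length 2

2


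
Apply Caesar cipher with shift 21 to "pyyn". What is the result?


Caesar cipher: shift "pyyn" by 21
  'p' (pos 15) + 21 = pos 10 = 'k'
  'y' (pos 24) + 21 = pos 19 = 't'
  'y' (pos 24) + 21 = pos 19 = 't'
  'n' (pos 13) + 21 = pos 8 = 'i'
Result: ktti

ktti


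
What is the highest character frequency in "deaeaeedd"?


Input: deaeaeedd
Character counts:
  'a': 2
  'd': 3
  'e': 4
Maximum frequency: 4

4


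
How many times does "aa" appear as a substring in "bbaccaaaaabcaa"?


Searching for "aa" in "bbaccaaaaabcaa"
Scanning each position:
  Position 0: "bb" => no
  Position 1: "ba" => no
  Position 2: "ac" => no
  Position 3: "cc" => no
  Position 4: "ca" => no
  Position 5: "aa" => MATCH
  Position 6: "aa" => MATCH
  Position 7: "aa" => MATCH
  Position 8: "aa" => MATCH
  Position 9: "ab" => no
  Position 10: "bc" => no
  Position 11: "ca" => no
  Position 12: "aa" => MATCH
Total occurrences: 5

5


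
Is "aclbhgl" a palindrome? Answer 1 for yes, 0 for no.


Input: aclbhgl
Reversed: lghblca
  Compare pos 0 ('a') with pos 6 ('l'): MISMATCH
  Compare pos 1 ('c') with pos 5 ('g'): MISMATCH
  Compare pos 2 ('l') with pos 4 ('h'): MISMATCH
Result: not a palindrome

0


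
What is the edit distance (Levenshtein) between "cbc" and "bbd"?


Computing edit distance: "cbc" -> "bbd"
DP table:
           b    b    d
      0    1    2    3
  c   1    1    2    3
  b   2    1    1    2
  c   3    2    2    2
Edit distance = dp[3][3] = 2

2


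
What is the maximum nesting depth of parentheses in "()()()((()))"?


Input: "()()()((()))"
Tracking depth:
  Position 0 '(': depth becomes 1
  Position 1 ')': depth becomes 0
  Position 2 '(': depth becomes 1
  Position 3 ')': depth becomes 0
  Position 4 '(': depth becomes 1
  Position 5 ')': depth becomes 0
  Position 6 '(': depth becomes 1
  Position 7 '(': depth becomes 2
  Position 8 '(': depth becomes 3
  Position 9 ')': depth becomes 2
  Position 10 ')': depth becomes 1
  Position 11 ')': depth becomes 0
Maximum depth reached: 3

3


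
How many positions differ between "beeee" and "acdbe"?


Comparing "beeee" and "acdbe" position by position:
  Position 0: 'b' vs 'a' => DIFFER
  Position 1: 'e' vs 'c' => DIFFER
  Position 2: 'e' vs 'd' => DIFFER
  Position 3: 'e' vs 'b' => DIFFER
  Position 4: 'e' vs 'e' => same
Positions that differ: 4

4


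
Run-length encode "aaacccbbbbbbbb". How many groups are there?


Input: aaacccbbbbbbbb
Scanning for consecutive runs:
  Group 1: 'a' x 3 (positions 0-2)
  Group 2: 'c' x 3 (positions 3-5)
  Group 3: 'b' x 8 (positions 6-13)
Total groups: 3

3


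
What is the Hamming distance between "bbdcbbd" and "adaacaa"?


Comparing "bbdcbbd" and "adaacaa" position by position:
  Position 0: 'b' vs 'a' => differ
  Position 1: 'b' vs 'd' => differ
  Position 2: 'd' vs 'a' => differ
  Position 3: 'c' vs 'a' => differ
  Position 4: 'b' vs 'c' => differ
  Position 5: 'b' vs 'a' => differ
  Position 6: 'd' vs 'a' => differ
Total differences (Hamming distance): 7

7


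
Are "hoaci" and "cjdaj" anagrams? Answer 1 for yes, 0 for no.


Strings: "hoaci", "cjdaj"
Sorted first:  achio
Sorted second: acdjj
Differ at position 2: 'h' vs 'd' => not anagrams

0


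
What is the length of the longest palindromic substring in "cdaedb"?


Input: "cdaedb"
Checking substrings for palindromes:
  No multi-char palindromic substrings found
Longest palindromic substring: "c" with length 1

1


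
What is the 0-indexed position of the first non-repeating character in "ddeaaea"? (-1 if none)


Input: ddeaaea
Character frequencies:
  'a': 3
  'd': 2
  'e': 2
Scanning left to right for freq == 1:
  Position 0 ('d'): freq=2, skip
  Position 1 ('d'): freq=2, skip
  Position 2 ('e'): freq=2, skip
  Position 3 ('a'): freq=3, skip
  Position 4 ('a'): freq=3, skip
  Position 5 ('e'): freq=2, skip
  Position 6 ('a'): freq=3, skip
  No unique character found => answer = -1

-1


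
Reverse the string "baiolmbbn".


Input: baiolmbbn
Reading characters right to left:
  Position 8: 'n'
  Position 7: 'b'
  Position 6: 'b'
  Position 5: 'm'
  Position 4: 'l'
  Position 3: 'o'
  Position 2: 'i'
  Position 1: 'a'
  Position 0: 'b'
Reversed: nbbmloiab

nbbmloiab


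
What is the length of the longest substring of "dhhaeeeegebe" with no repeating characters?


Input: "dhhaeeeegebe"
Sliding window (track last position of each char):
  Position 0 ('d'): window [0,0] length 1 -- new best
  Position 1 ('h'): window [0,1] length 2 -- new best
  Position 2 ('h'): repeat (last at 1), move window start to 2
  Position 2 ('h'): window [2,2] length 1
  Position 3 ('a'): window [2,3] length 2
  Position 4 ('e'): window [2,4] length 3 -- new best
  Position 5 ('e'): repeat (last at 4), move window start to 5
  Position 5 ('e'): window [5,5] length 1
  Position 6 ('e'): repeat (last at 5), move window start to 6
  Position 6 ('e'): window [6,6] length 1
  Position 7 ('e'): repeat (last at 6), move window start to 7
  Position 7 ('e'): window [7,7] length 1
  Position 8 ('g'): window [7,8] length 2
  Position 9 ('e'): repeat (last at 7), move window start to 8
  Position 9 ('e'): window [8,9] length 2
  Position 10 ('b'): window [8,10] length 3
  Position 11 ('e'): repeat (last at 9), move window start to 10
  Position 11 ('e'): window [10,11] length 2
Longest substring with no repeats: "hae" with length 3

3


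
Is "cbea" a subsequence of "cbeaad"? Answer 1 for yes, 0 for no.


Check if "cbea" is a subsequence of "cbeaad"
Greedy scan:
  Position 0 ('c'): matches sub[0] = 'c'
  Position 1 ('b'): matches sub[1] = 'b'
  Position 2 ('e'): matches sub[2] = 'e'
  Position 3 ('a'): matches sub[3] = 'a'
  Position 4 ('a'): no match needed
  Position 5 ('d'): no match needed
All 4 characters matched => is a subsequence

1


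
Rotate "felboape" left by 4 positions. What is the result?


Input: "felboape", rotate left by 4
First 4 characters: "felb"
Remaining characters: "oape"
Concatenate remaining + first: "oape" + "felb" = "oapefelb"

oapefelb


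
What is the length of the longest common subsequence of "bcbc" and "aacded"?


LCS of "bcbc" and "aacded"
DP table:
           a    a    c    d    e    d
      0    0    0    0    0    0    0
  b   0    0    0    0    0    0    0
  c   0    0    0    1    1    1    1
  b   0    0    0    1    1    1    1
  c   0    0    0    1    1    1    1
LCS length = dp[4][6] = 1

1


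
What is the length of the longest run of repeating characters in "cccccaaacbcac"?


Input: "cccccaaacbcac"
Scanning for longest run:
  Position 1 ('c'): continues run of 'c', length=2
  Position 2 ('c'): continues run of 'c', length=3
  Position 3 ('c'): continues run of 'c', length=4
  Position 4 ('c'): continues run of 'c', length=5
  Position 5 ('a'): new char, reset run to 1
  Position 6 ('a'): continues run of 'a', length=2
  Position 7 ('a'): continues run of 'a', length=3
  Position 8 ('c'): new char, reset run to 1
  Position 9 ('b'): new char, reset run to 1
  Position 10 ('c'): new char, reset run to 1
  Position 11 ('a'): new char, reset run to 1
  Position 12 ('c'): new char, reset run to 1
Longest run: 'c' with length 5

5


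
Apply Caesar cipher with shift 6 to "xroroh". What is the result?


Caesar cipher: shift "xroroh" by 6
  'x' (pos 23) + 6 = pos 3 = 'd'
  'r' (pos 17) + 6 = pos 23 = 'x'
  'o' (pos 14) + 6 = pos 20 = 'u'
  'r' (pos 17) + 6 = pos 23 = 'x'
  'o' (pos 14) + 6 = pos 20 = 'u'
  'h' (pos 7) + 6 = pos 13 = 'n'
Result: dxuxun

dxuxun


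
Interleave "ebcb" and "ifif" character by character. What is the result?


Interleaving "ebcb" and "ifif":
  Position 0: 'e' from first, 'i' from second => "ei"
  Position 1: 'b' from first, 'f' from second => "bf"
  Position 2: 'c' from first, 'i' from second => "ci"
  Position 3: 'b' from first, 'f' from second => "bf"
Result: eibfcibf

eibfcibf


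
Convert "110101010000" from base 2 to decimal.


Input: "110101010000" in base 2
Positional expansion:
  Digit '1' (value 1) x 2^11 = 2048
  Digit '1' (value 1) x 2^10 = 1024
  Digit '0' (value 0) x 2^9 = 0
  Digit '1' (value 1) x 2^8 = 256
  Digit '0' (value 0) x 2^7 = 0
  Digit '1' (value 1) x 2^6 = 64
  Digit '0' (value 0) x 2^5 = 0
  Digit '1' (value 1) x 2^4 = 16
  Digit '0' (value 0) x 2^3 = 0
  Digit '0' (value 0) x 2^2 = 0
  Digit '0' (value 0) x 2^1 = 0
  Digit '0' (value 0) x 2^0 = 0
Sum = 3408

3408


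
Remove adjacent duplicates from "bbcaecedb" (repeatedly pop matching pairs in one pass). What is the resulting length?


Input: bbcaecedb
Stack-based adjacent duplicate removal:
  Read 'b': push. Stack: b
  Read 'b': matches stack top 'b' => pop. Stack: (empty)
  Read 'c': push. Stack: c
  Read 'a': push. Stack: ca
  Read 'e': push. Stack: cae
  Read 'c': push. Stack: caec
  Read 'e': push. Stack: caece
  Read 'd': push. Stack: caeced
  Read 'b': push. Stack: caecedb
Final stack: "caecedb" (length 7)

7


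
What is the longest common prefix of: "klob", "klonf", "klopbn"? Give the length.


Words: klob, klonf, klopbn
  Position 0: all 'k' => match
  Position 1: all 'l' => match
  Position 2: all 'o' => match
  Position 3: ('b', 'n', 'p') => mismatch, stop
LCP = "klo" (length 3)

3


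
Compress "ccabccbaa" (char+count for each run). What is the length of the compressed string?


Input: ccabccbaa
Runs:
  'c' x 2 => "c2"
  'a' x 1 => "a1"
  'b' x 1 => "b1"
  'c' x 2 => "c2"
  'b' x 1 => "b1"
  'a' x 2 => "a2"
Compressed: "c2a1b1c2b1a2"
Compressed length: 12

12


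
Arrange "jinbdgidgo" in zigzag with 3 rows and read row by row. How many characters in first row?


Zigzag "jinbdgidgo" into 3 rows:
Placing characters:
  'j' => row 0
  'i' => row 1
  'n' => row 2
  'b' => row 1
  'd' => row 0
  'g' => row 1
  'i' => row 2
  'd' => row 1
  'g' => row 0
  'o' => row 1
Rows:
  Row 0: "jdg"
  Row 1: "ibgdo"
  Row 2: "ni"
First row length: 3

3


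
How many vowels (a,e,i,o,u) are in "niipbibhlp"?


Input: niipbibhlp
Checking each character:
  'n' at position 0: consonant
  'i' at position 1: vowel (running total: 1)
  'i' at position 2: vowel (running total: 2)
  'p' at position 3: consonant
  'b' at position 4: consonant
  'i' at position 5: vowel (running total: 3)
  'b' at position 6: consonant
  'h' at position 7: consonant
  'l' at position 8: consonant
  'p' at position 9: consonant
Total vowels: 3

3


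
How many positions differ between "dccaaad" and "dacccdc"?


Comparing "dccaaad" and "dacccdc" position by position:
  Position 0: 'd' vs 'd' => same
  Position 1: 'c' vs 'a' => DIFFER
  Position 2: 'c' vs 'c' => same
  Position 3: 'a' vs 'c' => DIFFER
  Position 4: 'a' vs 'c' => DIFFER
  Position 5: 'a' vs 'd' => DIFFER
  Position 6: 'd' vs 'c' => DIFFER
Positions that differ: 5

5


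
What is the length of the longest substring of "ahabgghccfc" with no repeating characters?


Input: "ahabgghccfc"
Sliding window (track last position of each char):
  Position 0 ('a'): window [0,0] length 1 -- new best
  Position 1 ('h'): window [0,1] length 2 -- new best
  Position 2 ('a'): repeat (last at 0), move window start to 1
  Position 2 ('a'): window [1,2] length 2
  Position 3 ('b'): window [1,3] length 3 -- new best
  Position 4 ('g'): window [1,4] length 4 -- new best
  Position 5 ('g'): repeat (last at 4), move window start to 5
  Position 5 ('g'): window [5,5] length 1
  Position 6 ('h'): window [5,6] length 2
  Position 7 ('c'): window [5,7] length 3
  Position 8 ('c'): repeat (last at 7), move window start to 8
  Position 8 ('c'): window [8,8] length 1
  Position 9 ('f'): window [8,9] length 2
  Position 10 ('c'): repeat (last at 8), move window start to 9
  Position 10 ('c'): window [9,10] length 2
Longest substring with no repeats: "habg" with length 4

4


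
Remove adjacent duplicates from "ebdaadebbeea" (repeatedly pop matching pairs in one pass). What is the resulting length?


Input: ebdaadebbeea
Stack-based adjacent duplicate removal:
  Read 'e': push. Stack: e
  Read 'b': push. Stack: eb
  Read 'd': push. Stack: ebd
  Read 'a': push. Stack: ebda
  Read 'a': matches stack top 'a' => pop. Stack: ebd
  Read 'd': matches stack top 'd' => pop. Stack: eb
  Read 'e': push. Stack: ebe
  Read 'b': push. Stack: ebeb
  Read 'b': matches stack top 'b' => pop. Stack: ebe
  Read 'e': matches stack top 'e' => pop. Stack: eb
  Read 'e': push. Stack: ebe
  Read 'a': push. Stack: ebea
Final stack: "ebea" (length 4)

4


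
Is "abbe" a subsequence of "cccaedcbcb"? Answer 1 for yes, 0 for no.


Check if "abbe" is a subsequence of "cccaedcbcb"
Greedy scan:
  Position 0 ('c'): no match needed
  Position 1 ('c'): no match needed
  Position 2 ('c'): no match needed
  Position 3 ('a'): matches sub[0] = 'a'
  Position 4 ('e'): no match needed
  Position 5 ('d'): no match needed
  Position 6 ('c'): no match needed
  Position 7 ('b'): matches sub[1] = 'b'
  Position 8 ('c'): no match needed
  Position 9 ('b'): matches sub[2] = 'b'
Only matched 3/4 characters => not a subsequence

0


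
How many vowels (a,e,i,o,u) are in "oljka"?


Input: oljka
Checking each character:
  'o' at position 0: vowel (running total: 1)
  'l' at position 1: consonant
  'j' at position 2: consonant
  'k' at position 3: consonant
  'a' at position 4: vowel (running total: 2)
Total vowels: 2

2


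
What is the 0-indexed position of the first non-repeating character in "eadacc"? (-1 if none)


Input: eadacc
Character frequencies:
  'a': 2
  'c': 2
  'd': 1
  'e': 1
Scanning left to right for freq == 1:
  Position 0 ('e'): unique! => answer = 0

0


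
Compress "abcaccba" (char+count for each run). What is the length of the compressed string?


Input: abcaccba
Runs:
  'a' x 1 => "a1"
  'b' x 1 => "b1"
  'c' x 1 => "c1"
  'a' x 1 => "a1"
  'c' x 2 => "c2"
  'b' x 1 => "b1"
  'a' x 1 => "a1"
Compressed: "a1b1c1a1c2b1a1"
Compressed length: 14

14


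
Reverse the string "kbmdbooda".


Input: kbmdbooda
Reading characters right to left:
  Position 8: 'a'
  Position 7: 'd'
  Position 6: 'o'
  Position 5: 'o'
  Position 4: 'b'
  Position 3: 'd'
  Position 2: 'm'
  Position 1: 'b'
  Position 0: 'k'
Reversed: adoobdmbk

adoobdmbk


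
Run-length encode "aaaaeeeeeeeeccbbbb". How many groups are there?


Input: aaaaeeeeeeeeccbbbb
Scanning for consecutive runs:
  Group 1: 'a' x 4 (positions 0-3)
  Group 2: 'e' x 8 (positions 4-11)
  Group 3: 'c' x 2 (positions 12-13)
  Group 4: 'b' x 4 (positions 14-17)
Total groups: 4

4


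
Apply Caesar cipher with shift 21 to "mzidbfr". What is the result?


Caesar cipher: shift "mzidbfr" by 21
  'm' (pos 12) + 21 = pos 7 = 'h'
  'z' (pos 25) + 21 = pos 20 = 'u'
  'i' (pos 8) + 21 = pos 3 = 'd'
  'd' (pos 3) + 21 = pos 24 = 'y'
  'b' (pos 1) + 21 = pos 22 = 'w'
  'f' (pos 5) + 21 = pos 0 = 'a'
  'r' (pos 17) + 21 = pos 12 = 'm'
Result: hudywam

hudywam


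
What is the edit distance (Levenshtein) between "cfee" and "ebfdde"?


Computing edit distance: "cfee" -> "ebfdde"
DP table:
           e    b    f    d    d    e
      0    1    2    3    4    5    6
  c   1    1    2    3    4    5    6
  f   2    2    2    2    3    4    5
  e   3    2    3    3    3    4    4
  e   4    3    3    4    4    4    4
Edit distance = dp[4][6] = 4

4


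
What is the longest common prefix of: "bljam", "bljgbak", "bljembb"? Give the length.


Words: bljam, bljgbak, bljembb
  Position 0: all 'b' => match
  Position 1: all 'l' => match
  Position 2: all 'j' => match
  Position 3: ('a', 'g', 'e') => mismatch, stop
LCP = "blj" (length 3)

3


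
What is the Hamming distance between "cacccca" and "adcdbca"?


Comparing "cacccca" and "adcdbca" position by position:
  Position 0: 'c' vs 'a' => differ
  Position 1: 'a' vs 'd' => differ
  Position 2: 'c' vs 'c' => same
  Position 3: 'c' vs 'd' => differ
  Position 4: 'c' vs 'b' => differ
  Position 5: 'c' vs 'c' => same
  Position 6: 'a' vs 'a' => same
Total differences (Hamming distance): 4

4


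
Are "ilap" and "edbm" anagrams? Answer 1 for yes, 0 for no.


Strings: "ilap", "edbm"
Sorted first:  ailp
Sorted second: bdem
Differ at position 0: 'a' vs 'b' => not anagrams

0


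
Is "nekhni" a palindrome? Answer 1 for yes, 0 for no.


Input: nekhni
Reversed: inhken
  Compare pos 0 ('n') with pos 5 ('i'): MISMATCH
  Compare pos 1 ('e') with pos 4 ('n'): MISMATCH
  Compare pos 2 ('k') with pos 3 ('h'): MISMATCH
Result: not a palindrome

0


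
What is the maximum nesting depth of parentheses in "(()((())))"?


Input: "(()((())))"
Tracking depth:
  Position 0 '(': depth becomes 1
  Position 1 '(': depth becomes 2
  Position 2 ')': depth becomes 1
  Position 3 '(': depth becomes 2
  Position 4 '(': depth becomes 3
  Position 5 '(': depth becomes 4
  Position 6 ')': depth becomes 3
  Position 7 ')': depth becomes 2
  Position 8 ')': depth becomes 1
  Position 9 ')': depth becomes 0
Maximum depth reached: 4

4


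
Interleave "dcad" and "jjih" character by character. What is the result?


Interleaving "dcad" and "jjih":
  Position 0: 'd' from first, 'j' from second => "dj"
  Position 1: 'c' from first, 'j' from second => "cj"
  Position 2: 'a' from first, 'i' from second => "ai"
  Position 3: 'd' from first, 'h' from second => "dh"
Result: djcjaidh

djcjaidh


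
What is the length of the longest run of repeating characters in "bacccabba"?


Input: "bacccabba"
Scanning for longest run:
  Position 1 ('a'): new char, reset run to 1
  Position 2 ('c'): new char, reset run to 1
  Position 3 ('c'): continues run of 'c', length=2
  Position 4 ('c'): continues run of 'c', length=3
  Position 5 ('a'): new char, reset run to 1
  Position 6 ('b'): new char, reset run to 1
  Position 7 ('b'): continues run of 'b', length=2
  Position 8 ('a'): new char, reset run to 1
Longest run: 'c' with length 3

3


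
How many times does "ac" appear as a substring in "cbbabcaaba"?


Searching for "ac" in "cbbabcaaba"
Scanning each position:
  Position 0: "cb" => no
  Position 1: "bb" => no
  Position 2: "ba" => no
  Position 3: "ab" => no
  Position 4: "bc" => no
  Position 5: "ca" => no
  Position 6: "aa" => no
  Position 7: "ab" => no
  Position 8: "ba" => no
Total occurrences: 0

0


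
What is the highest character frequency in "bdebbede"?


Input: bdebbede
Character counts:
  'b': 3
  'd': 2
  'e': 3
Maximum frequency: 3

3


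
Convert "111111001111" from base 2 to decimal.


Input: "111111001111" in base 2
Positional expansion:
  Digit '1' (value 1) x 2^11 = 2048
  Digit '1' (value 1) x 2^10 = 1024
  Digit '1' (value 1) x 2^9 = 512
  Digit '1' (value 1) x 2^8 = 256
  Digit '1' (value 1) x 2^7 = 128
  Digit '1' (value 1) x 2^6 = 64
  Digit '0' (value 0) x 2^5 = 0
  Digit '0' (value 0) x 2^4 = 0
  Digit '1' (value 1) x 2^3 = 8
  Digit '1' (value 1) x 2^2 = 4
  Digit '1' (value 1) x 2^1 = 2
  Digit '1' (value 1) x 2^0 = 1
Sum = 4047

4047


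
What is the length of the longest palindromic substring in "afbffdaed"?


Input: "afbffdaed"
Checking substrings for palindromes:
  [1:4] "fbf" (len 3) => palindrome
  [3:5] "ff" (len 2) => palindrome
Longest palindromic substring: "fbf" with length 3

3


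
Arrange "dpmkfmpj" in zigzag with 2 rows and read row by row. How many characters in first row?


Zigzag "dpmkfmpj" into 2 rows:
Placing characters:
  'd' => row 0
  'p' => row 1
  'm' => row 0
  'k' => row 1
  'f' => row 0
  'm' => row 1
  'p' => row 0
  'j' => row 1
Rows:
  Row 0: "dmfp"
  Row 1: "pkmj"
First row length: 4

4


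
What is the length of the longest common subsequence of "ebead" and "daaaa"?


LCS of "ebead" and "daaaa"
DP table:
           d    a    a    a    a
      0    0    0    0    0    0
  e   0    0    0    0    0    0
  b   0    0    0    0    0    0
  e   0    0    0    0    0    0
  a   0    0    1    1    1    1
  d   0    1    1    1    1    1
LCS length = dp[5][5] = 1

1


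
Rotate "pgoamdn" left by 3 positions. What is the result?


Input: "pgoamdn", rotate left by 3
First 3 characters: "pgo"
Remaining characters: "amdn"
Concatenate remaining + first: "amdn" + "pgo" = "amdnpgo"

amdnpgo


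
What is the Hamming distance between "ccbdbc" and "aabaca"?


Comparing "ccbdbc" and "aabaca" position by position:
  Position 0: 'c' vs 'a' => differ
  Position 1: 'c' vs 'a' => differ
  Position 2: 'b' vs 'b' => same
  Position 3: 'd' vs 'a' => differ
  Position 4: 'b' vs 'c' => differ
  Position 5: 'c' vs 'a' => differ
Total differences (Hamming distance): 5

5


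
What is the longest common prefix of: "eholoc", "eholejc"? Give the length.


Words: eholoc, eholejc
  Position 0: all 'e' => match
  Position 1: all 'h' => match
  Position 2: all 'o' => match
  Position 3: all 'l' => match
  Position 4: ('o', 'e') => mismatch, stop
LCP = "ehol" (length 4)

4


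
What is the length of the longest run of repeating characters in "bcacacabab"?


Input: "bcacacabab"
Scanning for longest run:
  Position 1 ('c'): new char, reset run to 1
  Position 2 ('a'): new char, reset run to 1
  Position 3 ('c'): new char, reset run to 1
  Position 4 ('a'): new char, reset run to 1
  Position 5 ('c'): new char, reset run to 1
  Position 6 ('a'): new char, reset run to 1
  Position 7 ('b'): new char, reset run to 1
  Position 8 ('a'): new char, reset run to 1
  Position 9 ('b'): new char, reset run to 1
Longest run: 'b' with length 1

1


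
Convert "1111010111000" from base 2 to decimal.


Input: "1111010111000" in base 2
Positional expansion:
  Digit '1' (value 1) x 2^12 = 4096
  Digit '1' (value 1) x 2^11 = 2048
  Digit '1' (value 1) x 2^10 = 1024
  Digit '1' (value 1) x 2^9 = 512
  Digit '0' (value 0) x 2^8 = 0
  Digit '1' (value 1) x 2^7 = 128
  Digit '0' (value 0) x 2^6 = 0
  Digit '1' (value 1) x 2^5 = 32
  Digit '1' (value 1) x 2^4 = 16
  Digit '1' (value 1) x 2^3 = 8
  Digit '0' (value 0) x 2^2 = 0
  Digit '0' (value 0) x 2^1 = 0
  Digit '0' (value 0) x 2^0 = 0
Sum = 7864

7864


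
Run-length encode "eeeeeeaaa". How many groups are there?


Input: eeeeeeaaa
Scanning for consecutive runs:
  Group 1: 'e' x 6 (positions 0-5)
  Group 2: 'a' x 3 (positions 6-8)
Total groups: 2

2


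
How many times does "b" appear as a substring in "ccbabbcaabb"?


Searching for "b" in "ccbabbcaabb"
Scanning each position:
  Position 0: "c" => no
  Position 1: "c" => no
  Position 2: "b" => MATCH
  Position 3: "a" => no
  Position 4: "b" => MATCH
  Position 5: "b" => MATCH
  Position 6: "c" => no
  Position 7: "a" => no
  Position 8: "a" => no
  Position 9: "b" => MATCH
  Position 10: "b" => MATCH
Total occurrences: 5

5


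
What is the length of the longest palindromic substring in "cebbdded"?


Input: "cebbdded"
Checking substrings for palindromes:
  [5:8] "ded" (len 3) => palindrome
  [2:4] "bb" (len 2) => palindrome
  [4:6] "dd" (len 2) => palindrome
Longest palindromic substring: "ded" with length 3

3


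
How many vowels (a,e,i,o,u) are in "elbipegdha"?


Input: elbipegdha
Checking each character:
  'e' at position 0: vowel (running total: 1)
  'l' at position 1: consonant
  'b' at position 2: consonant
  'i' at position 3: vowel (running total: 2)
  'p' at position 4: consonant
  'e' at position 5: vowel (running total: 3)
  'g' at position 6: consonant
  'd' at position 7: consonant
  'h' at position 8: consonant
  'a' at position 9: vowel (running total: 4)
Total vowels: 4

4


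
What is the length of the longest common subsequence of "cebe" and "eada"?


LCS of "cebe" and "eada"
DP table:
           e    a    d    a
      0    0    0    0    0
  c   0    0    0    0    0
  e   0    1    1    1    1
  b   0    1    1    1    1
  e   0    1    1    1    1
LCS length = dp[4][4] = 1

1


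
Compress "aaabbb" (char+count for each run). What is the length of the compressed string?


Input: aaabbb
Runs:
  'a' x 3 => "a3"
  'b' x 3 => "b3"
Compressed: "a3b3"
Compressed length: 4

4


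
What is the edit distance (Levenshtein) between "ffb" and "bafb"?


Computing edit distance: "ffb" -> "bafb"
DP table:
           b    a    f    b
      0    1    2    3    4
  f   1    1    2    2    3
  f   2    2    2    2    3
  b   3    2    3    3    2
Edit distance = dp[3][4] = 2

2


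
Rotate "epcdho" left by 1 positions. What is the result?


Input: "epcdho", rotate left by 1
First 1 characters: "e"
Remaining characters: "pcdho"
Concatenate remaining + first: "pcdho" + "e" = "pcdhoe"

pcdhoe


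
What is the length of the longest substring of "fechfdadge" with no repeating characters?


Input: "fechfdadge"
Sliding window (track last position of each char):
  Position 0 ('f'): window [0,0] length 1 -- new best
  Position 1 ('e'): window [0,1] length 2 -- new best
  Position 2 ('c'): window [0,2] length 3 -- new best
  Position 3 ('h'): window [0,3] length 4 -- new best
  Position 4 ('f'): repeat (last at 0), move window start to 1
  Position 4 ('f'): window [1,4] length 4
  Position 5 ('d'): window [1,5] length 5 -- new best
  Position 6 ('a'): window [1,6] length 6 -- new best
  Position 7 ('d'): repeat (last at 5), move window start to 6
  Position 7 ('d'): window [6,7] length 2
  Position 8 ('g'): window [6,8] length 3
  Position 9 ('e'): window [6,9] length 4
Longest substring with no repeats: "echfda" with length 6

6


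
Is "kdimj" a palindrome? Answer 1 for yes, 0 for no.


Input: kdimj
Reversed: jmidk
  Compare pos 0 ('k') with pos 4 ('j'): MISMATCH
  Compare pos 1 ('d') with pos 3 ('m'): MISMATCH
Result: not a palindrome

0


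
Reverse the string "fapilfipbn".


Input: fapilfipbn
Reading characters right to left:
  Position 9: 'n'
  Position 8: 'b'
  Position 7: 'p'
  Position 6: 'i'
  Position 5: 'f'
  Position 4: 'l'
  Position 3: 'i'
  Position 2: 'p'
  Position 1: 'a'
  Position 0: 'f'
Reversed: nbpiflipaf

nbpiflipaf


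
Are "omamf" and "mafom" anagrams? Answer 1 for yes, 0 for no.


Strings: "omamf", "mafom"
Sorted first:  afmmo
Sorted second: afmmo
Sorted forms match => anagrams

1


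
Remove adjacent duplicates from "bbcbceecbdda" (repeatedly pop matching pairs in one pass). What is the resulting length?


Input: bbcbceecbdda
Stack-based adjacent duplicate removal:
  Read 'b': push. Stack: b
  Read 'b': matches stack top 'b' => pop. Stack: (empty)
  Read 'c': push. Stack: c
  Read 'b': push. Stack: cb
  Read 'c': push. Stack: cbc
  Read 'e': push. Stack: cbce
  Read 'e': matches stack top 'e' => pop. Stack: cbc
  Read 'c': matches stack top 'c' => pop. Stack: cb
  Read 'b': matches stack top 'b' => pop. Stack: c
  Read 'd': push. Stack: cd
  Read 'd': matches stack top 'd' => pop. Stack: c
  Read 'a': push. Stack: ca
Final stack: "ca" (length 2)

2


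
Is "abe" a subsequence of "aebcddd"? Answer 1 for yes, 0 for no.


Check if "abe" is a subsequence of "aebcddd"
Greedy scan:
  Position 0 ('a'): matches sub[0] = 'a'
  Position 1 ('e'): no match needed
  Position 2 ('b'): matches sub[1] = 'b'
  Position 3 ('c'): no match needed
  Position 4 ('d'): no match needed
  Position 5 ('d'): no match needed
  Position 6 ('d'): no match needed
Only matched 2/3 characters => not a subsequence

0


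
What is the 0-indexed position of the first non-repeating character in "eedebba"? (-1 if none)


Input: eedebba
Character frequencies:
  'a': 1
  'b': 2
  'd': 1
  'e': 3
Scanning left to right for freq == 1:
  Position 0 ('e'): freq=3, skip
  Position 1 ('e'): freq=3, skip
  Position 2 ('d'): unique! => answer = 2

2


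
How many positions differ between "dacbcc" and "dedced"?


Comparing "dacbcc" and "dedced" position by position:
  Position 0: 'd' vs 'd' => same
  Position 1: 'a' vs 'e' => DIFFER
  Position 2: 'c' vs 'd' => DIFFER
  Position 3: 'b' vs 'c' => DIFFER
  Position 4: 'c' vs 'e' => DIFFER
  Position 5: 'c' vs 'd' => DIFFER
Positions that differ: 5

5


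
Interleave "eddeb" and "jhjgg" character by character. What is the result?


Interleaving "eddeb" and "jhjgg":
  Position 0: 'e' from first, 'j' from second => "ej"
  Position 1: 'd' from first, 'h' from second => "dh"
  Position 2: 'd' from first, 'j' from second => "dj"
  Position 3: 'e' from first, 'g' from second => "eg"
  Position 4: 'b' from first, 'g' from second => "bg"
Result: ejdhdjegbg

ejdhdjegbg


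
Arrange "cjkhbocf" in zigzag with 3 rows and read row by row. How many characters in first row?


Zigzag "cjkhbocf" into 3 rows:
Placing characters:
  'c' => row 0
  'j' => row 1
  'k' => row 2
  'h' => row 1
  'b' => row 0
  'o' => row 1
  'c' => row 2
  'f' => row 1
Rows:
  Row 0: "cb"
  Row 1: "jhof"
  Row 2: "kc"
First row length: 2

2


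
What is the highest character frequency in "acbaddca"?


Input: acbaddca
Character counts:
  'a': 3
  'b': 1
  'c': 2
  'd': 2
Maximum frequency: 3

3


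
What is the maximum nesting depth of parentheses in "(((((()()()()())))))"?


Input: "(((((()()()()())))))"
Tracking depth:
  Position 0 '(': depth becomes 1
  Position 1 '(': depth becomes 2
  Position 2 '(': depth becomes 3
  Position 3 '(': depth becomes 4
  Position 4 '(': depth becomes 5
  Position 5 '(': depth becomes 6
  Position 6 ')': depth becomes 5
  Position 7 '(': depth becomes 6
  Position 8 ')': depth becomes 5
  Position 9 '(': depth becomes 6
  Position 10 ')': depth becomes 5
  Position 11 '(': depth becomes 6
  Position 12 ')': depth becomes 5
  Position 13 '(': depth becomes 6
  Position 14 ')': depth becomes 5
  Position 15 ')': depth becomes 4
  Position 16 ')': depth becomes 3
  Position 17 ')': depth becomes 2
  Position 18 ')': depth becomes 1
  Position 19 ')': depth becomes 0
Maximum depth reached: 6

6


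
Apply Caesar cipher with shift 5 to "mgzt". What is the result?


Caesar cipher: shift "mgzt" by 5
  'm' (pos 12) + 5 = pos 17 = 'r'
  'g' (pos 6) + 5 = pos 11 = 'l'
  'z' (pos 25) + 5 = pos 4 = 'e'
  't' (pos 19) + 5 = pos 24 = 'y'
Result: rley

rley


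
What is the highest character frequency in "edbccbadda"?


Input: edbccbadda
Character counts:
  'a': 2
  'b': 2
  'c': 2
  'd': 3
  'e': 1
Maximum frequency: 3

3


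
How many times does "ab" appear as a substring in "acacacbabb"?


Searching for "ab" in "acacacbabb"
Scanning each position:
  Position 0: "ac" => no
  Position 1: "ca" => no
  Position 2: "ac" => no
  Position 3: "ca" => no
  Position 4: "ac" => no
  Position 5: "cb" => no
  Position 6: "ba" => no
  Position 7: "ab" => MATCH
  Position 8: "bb" => no
Total occurrences: 1

1


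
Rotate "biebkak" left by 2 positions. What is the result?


Input: "biebkak", rotate left by 2
First 2 characters: "bi"
Remaining characters: "ebkak"
Concatenate remaining + first: "ebkak" + "bi" = "ebkakbi"

ebkakbi


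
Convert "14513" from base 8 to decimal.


Input: "14513" in base 8
Positional expansion:
  Digit '1' (value 1) x 8^4 = 4096
  Digit '4' (value 4) x 8^3 = 2048
  Digit '5' (value 5) x 8^2 = 320
  Digit '1' (value 1) x 8^1 = 8
  Digit '3' (value 3) x 8^0 = 3
Sum = 6475

6475


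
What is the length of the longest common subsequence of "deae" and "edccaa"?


LCS of "deae" and "edccaa"
DP table:
           e    d    c    c    a    a
      0    0    0    0    0    0    0
  d   0    0    1    1    1    1    1
  e   0    1    1    1    1    1    1
  a   0    1    1    1    1    2    2
  e   0    1    1    1    1    2    2
LCS length = dp[4][6] = 2

2


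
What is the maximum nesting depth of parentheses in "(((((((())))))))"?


Input: "(((((((())))))))"
Tracking depth:
  Position 0 '(': depth becomes 1
  Position 1 '(': depth becomes 2
  Position 2 '(': depth becomes 3
  Position 3 '(': depth becomes 4
  Position 4 '(': depth becomes 5
  Position 5 '(': depth becomes 6
  Position 6 '(': depth becomes 7
  Position 7 '(': depth becomes 8
  Position 8 ')': depth becomes 7
  Position 9 ')': depth becomes 6
  Position 10 ')': depth becomes 5
  Position 11 ')': depth becomes 4
  Position 12 ')': depth becomes 3
  Position 13 ')': depth becomes 2
  Position 14 ')': depth becomes 1
  Position 15 ')': depth becomes 0
Maximum depth reached: 8

8


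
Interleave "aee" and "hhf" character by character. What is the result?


Interleaving "aee" and "hhf":
  Position 0: 'a' from first, 'h' from second => "ah"
  Position 1: 'e' from first, 'h' from second => "eh"
  Position 2: 'e' from first, 'f' from second => "ef"
Result: ahehef

ahehef
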